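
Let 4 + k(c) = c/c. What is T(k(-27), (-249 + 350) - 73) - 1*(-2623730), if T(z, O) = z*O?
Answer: 2623646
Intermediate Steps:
k(c) = -3 (k(c) = -4 + c/c = -4 + 1 = -3)
T(z, O) = O*z
T(k(-27), (-249 + 350) - 73) - 1*(-2623730) = ((-249 + 350) - 73)*(-3) - 1*(-2623730) = (101 - 73)*(-3) + 2623730 = 28*(-3) + 2623730 = -84 + 2623730 = 2623646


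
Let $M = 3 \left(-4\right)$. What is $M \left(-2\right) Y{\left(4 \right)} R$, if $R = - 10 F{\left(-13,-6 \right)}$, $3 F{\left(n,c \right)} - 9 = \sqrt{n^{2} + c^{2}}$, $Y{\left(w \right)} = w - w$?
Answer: $0$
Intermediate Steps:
$Y{\left(w \right)} = 0$
$F{\left(n,c \right)} = 3 + \frac{\sqrt{c^{2} + n^{2}}}{3}$ ($F{\left(n,c \right)} = 3 + \frac{\sqrt{n^{2} + c^{2}}}{3} = 3 + \frac{\sqrt{c^{2} + n^{2}}}{3}$)
$R = -30 - \frac{10 \sqrt{205}}{3}$ ($R = - 10 \left(3 + \frac{\sqrt{\left(-6\right)^{2} + \left(-13\right)^{2}}}{3}\right) = - 10 \left(3 + \frac{\sqrt{36 + 169}}{3}\right) = - 10 \left(3 + \frac{\sqrt{205}}{3}\right) = -30 - \frac{10 \sqrt{205}}{3} \approx -77.726$)
$M = -12$
$M \left(-2\right) Y{\left(4 \right)} R = \left(-12\right) \left(-2\right) 0 \left(-30 - \frac{10 \sqrt{205}}{3}\right) = 24 \cdot 0 \left(-30 - \frac{10 \sqrt{205}}{3}\right) = 0 \left(-30 - \frac{10 \sqrt{205}}{3}\right) = 0$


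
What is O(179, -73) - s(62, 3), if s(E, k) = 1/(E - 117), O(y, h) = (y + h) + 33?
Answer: 7646/55 ≈ 139.02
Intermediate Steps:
O(y, h) = 33 + h + y (O(y, h) = (h + y) + 33 = 33 + h + y)
s(E, k) = 1/(-117 + E)
O(179, -73) - s(62, 3) = (33 - 73 + 179) - 1/(-117 + 62) = 139 - 1/(-55) = 139 - 1*(-1/55) = 139 + 1/55 = 7646/55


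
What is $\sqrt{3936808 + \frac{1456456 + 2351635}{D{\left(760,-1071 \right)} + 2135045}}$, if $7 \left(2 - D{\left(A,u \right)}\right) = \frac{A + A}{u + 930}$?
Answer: $\frac{\sqrt{17482125872042073409370701}}{2107292909} \approx 1984.1$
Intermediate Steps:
$D{\left(A,u \right)} = 2 - \frac{2 A}{7 \left(930 + u\right)}$ ($D{\left(A,u \right)} = 2 - \frac{\left(A + A\right) \frac{1}{u + 930}}{7} = 2 - \frac{2 A \frac{1}{930 + u}}{7} = 2 - \frac{2 A}{7 \left(930 + u\right)}$)
$\sqrt{3936808 + \frac{1456456 + 2351635}{D{\left(760,-1071 \right)} + 2135045}} = \sqrt{3936808 + \frac{1456456 + 2351635}{\frac{2 \left(6510 - 760 + 7 \left(-1071\right)\right)}{7 \left(930 - 1071\right)} + 2135045}} = \sqrt{3936808 + \frac{3808091}{\frac{2 \left(6510 - 760 - 7497\right)}{7 \left(-141\right)} + 2135045}} = \sqrt{3936808 + \frac{3808091}{\frac{2}{7} \left(- \frac{1}{141}\right) \left(-1747\right) + 2135045}} = \sqrt{3936808 + \frac{3808091}{\frac{3494}{987} + 2135045}} = \sqrt{3936808 + \frac{3808091}{\frac{2107292909}{987}}} = \sqrt{3936808 + 3808091 \cdot \frac{987}{2107292909}} = \sqrt{3936808 + \frac{3758585817}{2107292909}} = \sqrt{\frac{8296011341080289}{2107292909}} = \frac{\sqrt{17482125872042073409370701}}{2107292909}$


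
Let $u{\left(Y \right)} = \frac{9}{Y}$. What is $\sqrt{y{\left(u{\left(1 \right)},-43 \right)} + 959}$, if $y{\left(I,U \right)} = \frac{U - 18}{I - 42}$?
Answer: $\frac{2 \sqrt{261591}}{33} \approx 30.998$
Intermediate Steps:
$y{\left(I,U \right)} = \frac{-18 + U}{-42 + I}$
$\sqrt{y{\left(u{\left(1 \right)},-43 \right)} + 959} = \sqrt{\frac{-18 - 43}{-42 + \frac{9}{1}} + 959} = \sqrt{\frac{1}{-42 + 9 \cdot 1} \left(-61\right) + 959} = \sqrt{\frac{1}{-42 + 9} \left(-61\right) + 959} = \sqrt{\frac{1}{-33} \left(-61\right) + 959} = \sqrt{\left(- \frac{1}{33}\right) \left(-61\right) + 959} = \sqrt{\frac{61}{33} + 959} = \sqrt{\frac{31708}{33}} = \frac{2 \sqrt{261591}}{33}$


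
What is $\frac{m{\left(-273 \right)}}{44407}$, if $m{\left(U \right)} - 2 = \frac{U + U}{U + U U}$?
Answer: $\frac{271}{6039352} \approx 4.4872 \cdot 10^{-5}$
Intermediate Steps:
$m{\left(U \right)} = 2 + \frac{2 U}{U + U^{2}}$ ($m{\left(U \right)} = 2 + \frac{U + U}{U + U U} = 2 + \frac{2 U}{U + U^{2}}$)
$\frac{m{\left(-273 \right)}}{44407} = \frac{2 \frac{1}{1 - 273} \left(2 - 273\right)}{44407} = 2 \frac{1}{-272} \left(-271\right) \frac{1}{44407} = 2 \left(- \frac{1}{272}\right) \left(-271\right) \frac{1}{44407} = \frac{271}{136} \cdot \frac{1}{44407} = \frac{271}{6039352}$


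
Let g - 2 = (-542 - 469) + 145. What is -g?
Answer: 864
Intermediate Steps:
g = -864 (g = 2 + ((-542 - 469) + 145) = 2 + (-1011 + 145) = 2 - 866 = -864)
-g = -1*(-864) = 864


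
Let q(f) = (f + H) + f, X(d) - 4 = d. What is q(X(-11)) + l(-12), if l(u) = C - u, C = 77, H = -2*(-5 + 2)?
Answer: 81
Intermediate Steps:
X(d) = 4 + d
H = 6 (H = -2*(-3) = 6)
q(f) = 6 + 2*f (q(f) = (f + 6) + f = (6 + f) + f = 6 + 2*f)
l(u) = 77 - u
q(X(-11)) + l(-12) = (6 + 2*(4 - 11)) + (77 - 1*(-12)) = (6 + 2*(-7)) + (77 + 12) = (6 - 14) + 89 = -8 + 89 = 81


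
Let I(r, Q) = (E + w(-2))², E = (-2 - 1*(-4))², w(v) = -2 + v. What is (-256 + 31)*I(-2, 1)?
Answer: 0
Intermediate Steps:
E = 4 (E = (-2 + 4)² = 2² = 4)
I(r, Q) = 0 (I(r, Q) = (4 + (-2 - 2))² = (4 - 4)² = 0² = 0)
(-256 + 31)*I(-2, 1) = (-256 + 31)*0 = -225*0 = 0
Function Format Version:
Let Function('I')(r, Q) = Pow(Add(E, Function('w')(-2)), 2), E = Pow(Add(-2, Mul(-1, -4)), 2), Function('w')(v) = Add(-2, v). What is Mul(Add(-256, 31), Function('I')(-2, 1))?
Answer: 0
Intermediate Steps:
E = 4 (E = Pow(Add(-2, 4), 2) = Pow(2, 2) = 4)
Function('I')(r, Q) = 0 (Function('I')(r, Q) = Pow(Add(4, Add(-2, -2)), 2) = Pow(Add(4, -4), 2) = Pow(0, 2) = 0)
Mul(Add(-256, 31), Function('I')(-2, 1)) = Mul(Add(-256, 31), 0) = Mul(-225, 0) = 0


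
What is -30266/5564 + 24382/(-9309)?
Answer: -18229/2262 ≈ -8.0588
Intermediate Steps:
-30266/5564 + 24382/(-9309) = -30266*1/5564 + 24382*(-1/9309) = -15133/2782 - 24382/9309 = -18229/2262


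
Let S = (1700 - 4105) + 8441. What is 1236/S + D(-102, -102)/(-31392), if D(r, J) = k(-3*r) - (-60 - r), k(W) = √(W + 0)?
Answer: 542417/2631696 - √34/10464 ≈ 0.20555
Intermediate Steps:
S = 6036 (S = -2405 + 8441 = 6036)
k(W) = √W
D(r, J) = 60 + r + √3*√(-r) (D(r, J) = √(-3*r) - (-60 - r) = √3*√(-r) + (60 + r) = 60 + r + √3*√(-r))
1236/S + D(-102, -102)/(-31392) = 1236/6036 + (60 - 102 + √3*√(-1*(-102)))/(-31392) = 1236*(1/6036) + (60 - 102 + √3*√102)*(-1/31392) = 103/503 + (60 - 102 + 3*√34)*(-1/31392) = 103/503 + (-42 + 3*√34)*(-1/31392) = 103/503 + (7/5232 - √34/10464) = 542417/2631696 - √34/10464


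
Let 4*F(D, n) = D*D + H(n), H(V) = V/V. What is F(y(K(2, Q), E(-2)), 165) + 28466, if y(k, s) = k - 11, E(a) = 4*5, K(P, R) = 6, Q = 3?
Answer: 56945/2 ≈ 28473.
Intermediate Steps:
H(V) = 1
E(a) = 20
y(k, s) = -11 + k
F(D, n) = 1/4 + D**2/4 (F(D, n) = (D*D + 1)/4 = (D**2 + 1)/4 = (1 + D**2)/4 = 1/4 + D**2/4)
F(y(K(2, Q), E(-2)), 165) + 28466 = (1/4 + (-11 + 6)**2/4) + 28466 = (1/4 + (1/4)*(-5)**2) + 28466 = (1/4 + (1/4)*25) + 28466 = (1/4 + 25/4) + 28466 = 13/2 + 28466 = 56945/2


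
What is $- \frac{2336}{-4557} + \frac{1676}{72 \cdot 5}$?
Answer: $\frac{706541}{136710} \approx 5.1682$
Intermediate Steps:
$- \frac{2336}{-4557} + \frac{1676}{72 \cdot 5} = \left(-2336\right) \left(- \frac{1}{4557}\right) + \frac{1676}{360} = \frac{2336}{4557} + 1676 \cdot \frac{1}{360} = \frac{2336}{4557} + \frac{419}{90} = \frac{706541}{136710}$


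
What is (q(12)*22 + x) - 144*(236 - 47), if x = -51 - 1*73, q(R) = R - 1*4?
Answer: -27164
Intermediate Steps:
q(R) = -4 + R (q(R) = R - 4 = -4 + R)
x = -124 (x = -51 - 73 = -124)
(q(12)*22 + x) - 144*(236 - 47) = ((-4 + 12)*22 - 124) - 144*(236 - 47) = (8*22 - 124) - 144*189 = (176 - 124) - 1*27216 = 52 - 27216 = -27164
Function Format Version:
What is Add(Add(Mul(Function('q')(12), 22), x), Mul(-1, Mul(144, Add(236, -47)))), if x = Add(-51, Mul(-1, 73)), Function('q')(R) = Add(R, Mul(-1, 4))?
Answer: -27164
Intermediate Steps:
Function('q')(R) = Add(-4, R) (Function('q')(R) = Add(R, -4) = Add(-4, R))
x = -124 (x = Add(-51, -73) = -124)
Add(Add(Mul(Function('q')(12), 22), x), Mul(-1, Mul(144, Add(236, -47)))) = Add(Add(Mul(Add(-4, 12), 22), -124), Mul(-1, Mul(144, Add(236, -47)))) = Add(Add(Mul(8, 22), -124), Mul(-1, Mul(144, 189))) = Add(Add(176, -124), Mul(-1, 27216)) = Add(52, -27216) = -27164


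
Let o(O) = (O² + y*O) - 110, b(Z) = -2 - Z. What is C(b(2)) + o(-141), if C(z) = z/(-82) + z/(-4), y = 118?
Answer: 128496/41 ≈ 3134.0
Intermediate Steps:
o(O) = -110 + O² + 118*O (o(O) = (O² + 118*O) - 110 = -110 + O² + 118*O)
C(z) = -43*z/164 (C(z) = z*(-1/82) + z*(-¼) = -z/82 - z/4 = -43*z/164)
C(b(2)) + o(-141) = -43*(-2 - 1*2)/164 + (-110 + (-141)² + 118*(-141)) = -43*(-2 - 2)/164 + (-110 + 19881 - 16638) = -43/164*(-4) + 3133 = 43/41 + 3133 = 128496/41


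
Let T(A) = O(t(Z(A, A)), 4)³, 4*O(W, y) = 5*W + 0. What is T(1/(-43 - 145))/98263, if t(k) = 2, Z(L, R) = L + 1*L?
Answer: 125/786104 ≈ 0.00015901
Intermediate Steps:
Z(L, R) = 2*L (Z(L, R) = L + L = 2*L)
O(W, y) = 5*W/4 (O(W, y) = (5*W + 0)/4 = (5*W)/4 = 5*W/4)
T(A) = 125/8 (T(A) = ((5/4)*2)³ = (5/2)³ = 125/8)
T(1/(-43 - 145))/98263 = (125/8)/98263 = (125/8)*(1/98263) = 125/786104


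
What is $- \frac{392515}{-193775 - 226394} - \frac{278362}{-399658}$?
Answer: $\frac{19559345932}{11994564443} \approx 1.6307$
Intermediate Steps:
$- \frac{392515}{-193775 - 226394} - \frac{278362}{-399658} = - \frac{392515}{-193775 - 226394} - - \frac{19883}{28547} = - \frac{392515}{-420169} + \frac{19883}{28547} = \left(-392515\right) \left(- \frac{1}{420169}\right) + \frac{19883}{28547} = \frac{392515}{420169} + \frac{19883}{28547} = \frac{19559345932}{11994564443}$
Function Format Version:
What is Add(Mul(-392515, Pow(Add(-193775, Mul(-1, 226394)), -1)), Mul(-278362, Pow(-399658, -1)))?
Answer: Rational(19559345932, 11994564443) ≈ 1.6307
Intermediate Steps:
Add(Mul(-392515, Pow(Add(-193775, Mul(-1, 226394)), -1)), Mul(-278362, Pow(-399658, -1))) = Add(Mul(-392515, Pow(Add(-193775, -226394), -1)), Mul(-278362, Rational(-1, 399658))) = Add(Mul(-392515, Pow(-420169, -1)), Rational(19883, 28547)) = Add(Mul(-392515, Rational(-1, 420169)), Rational(19883, 28547)) = Add(Rational(392515, 420169), Rational(19883, 28547)) = Rational(19559345932, 11994564443)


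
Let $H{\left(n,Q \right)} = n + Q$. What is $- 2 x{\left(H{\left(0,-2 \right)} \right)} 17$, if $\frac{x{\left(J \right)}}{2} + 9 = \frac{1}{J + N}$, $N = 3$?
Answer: $544$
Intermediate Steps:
$H{\left(n,Q \right)} = Q + n$
$x{\left(J \right)} = -18 + \frac{2}{3 + J}$ ($x{\left(J \right)} = -18 + \frac{2}{J + 3} = -18 + \frac{2}{3 + J}$)
$- 2 x{\left(H{\left(0,-2 \right)} \right)} 17 = - 2 \frac{2 \left(-26 - 9 \left(-2 + 0\right)\right)}{3 + \left(-2 + 0\right)} 17 = - 2 \frac{2 \left(-26 - -18\right)}{3 - 2} \cdot 17 = - 2 \frac{2 \left(-26 + 18\right)}{1} \cdot 17 = - 2 \cdot 2 \cdot 1 \left(-8\right) 17 = \left(-2\right) \left(-16\right) 17 = 32 \cdot 17 = 544$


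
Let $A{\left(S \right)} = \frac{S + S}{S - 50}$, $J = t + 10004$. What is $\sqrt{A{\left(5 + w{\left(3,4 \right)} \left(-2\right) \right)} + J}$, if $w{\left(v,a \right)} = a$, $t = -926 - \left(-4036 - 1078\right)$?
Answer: $\frac{\sqrt{39865646}}{53} \approx 119.13$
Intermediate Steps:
$t = 4188$ ($t = -926 - \left(-4036 - 1078\right) = -926 - -5114 = -926 + 5114 = 4188$)
$J = 14192$ ($J = 4188 + 10004 = 14192$)
$A{\left(S \right)} = \frac{2 S}{-50 + S}$
$\sqrt{A{\left(5 + w{\left(3,4 \right)} \left(-2\right) \right)} + J} = \sqrt{\frac{2 \left(5 + 4 \left(-2\right)\right)}{-50 + \left(5 + 4 \left(-2\right)\right)} + 14192} = \sqrt{\frac{2 \left(5 - 8\right)}{-50 + \left(5 - 8\right)} + 14192} = \sqrt{2 \left(-3\right) \frac{1}{-50 - 3} + 14192} = \sqrt{2 \left(-3\right) \frac{1}{-53} + 14192} = \sqrt{2 \left(-3\right) \left(- \frac{1}{53}\right) + 14192} = \sqrt{\frac{6}{53} + 14192} = \sqrt{\frac{752182}{53}} = \frac{\sqrt{39865646}}{53}$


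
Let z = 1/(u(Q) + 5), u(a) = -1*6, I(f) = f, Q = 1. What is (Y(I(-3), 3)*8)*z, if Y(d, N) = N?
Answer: -24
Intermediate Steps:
u(a) = -6
z = -1 (z = 1/(-6 + 5) = 1/(-1) = -1)
(Y(I(-3), 3)*8)*z = (3*8)*(-1) = 24*(-1) = -24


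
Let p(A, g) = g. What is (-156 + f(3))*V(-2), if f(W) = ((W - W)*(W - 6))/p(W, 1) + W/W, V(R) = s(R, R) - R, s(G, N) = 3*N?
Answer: 620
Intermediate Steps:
V(R) = 2*R (V(R) = 3*R - R = 2*R)
f(W) = 1 (f(W) = ((W - W)*(W - 6))/1 + W/W = (0*(-6 + W))*1 + 1 = 0*1 + 1 = 0 + 1 = 1)
(-156 + f(3))*V(-2) = (-156 + 1)*(2*(-2)) = -155*(-4) = 620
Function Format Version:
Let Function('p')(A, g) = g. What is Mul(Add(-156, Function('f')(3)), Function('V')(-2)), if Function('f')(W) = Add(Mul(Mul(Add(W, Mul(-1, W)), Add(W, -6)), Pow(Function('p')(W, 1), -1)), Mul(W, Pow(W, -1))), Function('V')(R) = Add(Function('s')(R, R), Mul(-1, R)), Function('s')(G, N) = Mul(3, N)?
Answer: 620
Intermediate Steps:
Function('V')(R) = Mul(2, R) (Function('V')(R) = Add(Mul(3, R), Mul(-1, R)) = Mul(2, R))
Function('f')(W) = 1 (Function('f')(W) = Add(Mul(Mul(Add(W, Mul(-1, W)), Add(W, -6)), Pow(1, -1)), Mul(W, Pow(W, -1))) = Add(Mul(Mul(0, Add(-6, W)), 1), 1) = Add(Mul(0, 1), 1) = Add(0, 1) = 1)
Mul(Add(-156, Function('f')(3)), Function('V')(-2)) = Mul(Add(-156, 1), Mul(2, -2)) = Mul(-155, -4) = 620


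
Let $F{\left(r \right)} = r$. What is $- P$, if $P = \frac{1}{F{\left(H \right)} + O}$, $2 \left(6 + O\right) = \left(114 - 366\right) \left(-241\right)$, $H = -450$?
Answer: $- \frac{1}{29910} \approx -3.3434 \cdot 10^{-5}$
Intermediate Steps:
$O = 30360$ ($O = -6 + \frac{\left(114 - 366\right) \left(-241\right)}{2} = -6 + \frac{\left(-252\right) \left(-241\right)}{2} = -6 + \frac{1}{2} \cdot 60732 = -6 + 30366 = 30360$)
$P = \frac{1}{29910}$ ($P = \frac{1}{-450 + 30360} = \frac{1}{29910} \approx 3.3434 \cdot 10^{-5}$)
$- P = \left(-1\right) \frac{1}{29910} = - \frac{1}{29910}$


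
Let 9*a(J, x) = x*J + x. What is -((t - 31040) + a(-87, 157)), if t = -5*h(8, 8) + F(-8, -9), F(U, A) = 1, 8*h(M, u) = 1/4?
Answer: 9371341/288 ≈ 32539.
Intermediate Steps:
h(M, u) = 1/32 (h(M, u) = (⅛)/4 = (⅛)*(¼) = 1/32)
a(J, x) = x/9 + J*x/9 (a(J, x) = (x*J + x)/9 = (J*x + x)/9 = (x + J*x)/9 = x/9 + J*x/9)
t = 27/32 (t = -5*1/32 + 1 = -5/32 + 1 = 27/32 ≈ 0.84375)
-((t - 31040) + a(-87, 157)) = -((27/32 - 31040) + (⅑)*157*(1 - 87)) = -(-993253/32 + (⅑)*157*(-86)) = -(-993253/32 - 13502/9) = -1*(-9371341/288) = 9371341/288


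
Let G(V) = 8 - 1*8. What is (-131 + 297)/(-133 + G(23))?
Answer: -166/133 ≈ -1.2481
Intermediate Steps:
G(V) = 0 (G(V) = 8 - 8 = 0)
(-131 + 297)/(-133 + G(23)) = (-131 + 297)/(-133 + 0) = 166/(-133) = 166*(-1/133) = -166/133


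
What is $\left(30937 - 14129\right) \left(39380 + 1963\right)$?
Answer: $694893144$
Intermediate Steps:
$\left(30937 - 14129\right) \left(39380 + 1963\right) = 16808 \cdot 41343 = 694893144$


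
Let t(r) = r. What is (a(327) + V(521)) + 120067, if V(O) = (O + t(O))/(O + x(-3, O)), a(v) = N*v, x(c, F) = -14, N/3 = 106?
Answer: 113595913/507 ≈ 2.2406e+5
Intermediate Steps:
N = 318 (N = 3*106 = 318)
a(v) = 318*v
V(O) = 2*O/(-14 + O) (V(O) = (O + O)/(O - 14) = (2*O)/(-14 + O) = 2*O/(-14 + O))
(a(327) + V(521)) + 120067 = (318*327 + 2*521/(-14 + 521)) + 120067 = (103986 + 2*521/507) + 120067 = (103986 + 2*521*(1/507)) + 120067 = (103986 + 1042/507) + 120067 = 52721944/507 + 120067 = 113595913/507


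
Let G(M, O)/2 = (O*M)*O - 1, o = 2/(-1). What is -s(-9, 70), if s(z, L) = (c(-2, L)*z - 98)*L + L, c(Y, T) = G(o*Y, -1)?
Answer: 10570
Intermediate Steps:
o = -2 (o = 2*(-1) = -2)
G(M, O) = -2 + 2*M*O² (G(M, O) = 2*((O*M)*O - 1) = 2*((M*O)*O - 1) = 2*(M*O² - 1) = 2*(-1 + M*O²) = -2 + 2*M*O²)
c(Y, T) = -2 - 4*Y (c(Y, T) = -2 + 2*(-2*Y)*(-1)² = -2 + 2*(-2*Y)*1 = -2 - 4*Y)
s(z, L) = L + L*(-98 + 6*z) (s(z, L) = ((-2 - 4*(-2))*z - 98)*L + L = ((-2 + 8)*z - 98)*L + L = (6*z - 98)*L + L = (-98 + 6*z)*L + L = L*(-98 + 6*z) + L = L + L*(-98 + 6*z))
-s(-9, 70) = -70*(-97 + 6*(-9)) = -70*(-97 - 54) = -70*(-151) = -1*(-10570) = 10570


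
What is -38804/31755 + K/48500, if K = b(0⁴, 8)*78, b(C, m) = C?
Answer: -38804/31755 ≈ -1.2220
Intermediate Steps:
K = 0 (K = 0⁴*78 = 0*78 = 0)
-38804/31755 + K/48500 = -38804/31755 + 0/48500 = -38804*1/31755 + 0*(1/48500) = -38804/31755 + 0 = -38804/31755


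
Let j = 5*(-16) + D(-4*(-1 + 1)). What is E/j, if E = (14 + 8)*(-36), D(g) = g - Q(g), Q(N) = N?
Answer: 99/10 ≈ 9.9000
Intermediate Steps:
D(g) = 0 (D(g) = g - g = 0)
j = -80 (j = 5*(-16) + 0 = -80 + 0 = -80)
E = -792 (E = 22*(-36) = -792)
E/j = -792/(-80) = -792*(-1/80) = 99/10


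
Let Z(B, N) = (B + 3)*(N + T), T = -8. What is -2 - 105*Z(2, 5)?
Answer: 1573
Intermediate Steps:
Z(B, N) = (-8 + N)*(3 + B) (Z(B, N) = (B + 3)*(N - 8) = (3 + B)*(-8 + N) = (-8 + N)*(3 + B))
-2 - 105*Z(2, 5) = -2 - 105*(-24 - 8*2 + 3*5 + 2*5) = -2 - 105*(-24 - 16 + 15 + 10) = -2 - 105*(-15) = -2 + 1575 = 1573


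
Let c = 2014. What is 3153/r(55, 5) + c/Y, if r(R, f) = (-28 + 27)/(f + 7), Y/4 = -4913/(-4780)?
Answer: -183481538/4913 ≈ -37346.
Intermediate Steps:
Y = 4913/1195 (Y = 4*(-4913/(-4780)) = 4*(-4913*(-1/4780)) = 4*(4913/4780) = 4913/1195 ≈ 4.1113)
r(R, f) = -1/(7 + f)
3153/r(55, 5) + c/Y = 3153/((-1/(7 + 5))) + 2014/(4913/1195) = 3153/((-1/12)) + 2014*(1195/4913) = 3153/((-1*1/12)) + 2406730/4913 = 3153/(-1/12) + 2406730/4913 = 3153*(-12) + 2406730/4913 = -37836 + 2406730/4913 = -183481538/4913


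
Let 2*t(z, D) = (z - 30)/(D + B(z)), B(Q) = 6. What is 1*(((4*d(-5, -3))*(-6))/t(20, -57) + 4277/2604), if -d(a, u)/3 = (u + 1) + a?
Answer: -9558833/1860 ≈ -5139.2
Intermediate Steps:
d(a, u) = -3 - 3*a - 3*u (d(a, u) = -3*((u + 1) + a) = -3*((1 + u) + a) = -3*(1 + a + u) = -3 - 3*a - 3*u)
t(z, D) = (-30 + z)/(2*(6 + D)) (t(z, D) = ((z - 30)/(D + 6))/2 = ((-30 + z)/(6 + D))/2 = (-30 + z)/(2*(6 + D)))
1*(((4*d(-5, -3))*(-6))/t(20, -57) + 4277/2604) = 1*(((4*(-3 - 3*(-5) - 3*(-3)))*(-6))/(((-30 + 20)/(2*(6 - 57)))) + 4277/2604) = 1*(((4*(-3 + 15 + 9))*(-6))/(((½)*(-10)/(-51))) + 4277*(1/2604)) = 1*(((4*21)*(-6))/(((½)*(-1/51)*(-10))) + 611/372) = 1*((84*(-6))/(5/51) + 611/372) = 1*(-504*51/5 + 611/372) = 1*(-25704/5 + 611/372) = 1*(-9558833/1860) = -9558833/1860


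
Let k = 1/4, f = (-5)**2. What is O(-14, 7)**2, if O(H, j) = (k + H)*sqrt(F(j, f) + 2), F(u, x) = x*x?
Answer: 1896675/16 ≈ 1.1854e+5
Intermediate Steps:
f = 25
k = 1/4 (k = 1*(1/4) = 1/4 ≈ 0.25000)
F(u, x) = x**2
O(H, j) = sqrt(627)*(1/4 + H) (O(H, j) = (1/4 + H)*sqrt(25**2 + 2) = (1/4 + H)*sqrt(625 + 2) = (1/4 + H)*sqrt(627) = sqrt(627)*(1/4 + H))
O(-14, 7)**2 = (sqrt(627)*(1/4 - 14))**2 = (sqrt(627)*(-55/4))**2 = (-55*sqrt(627)/4)**2 = 1896675/16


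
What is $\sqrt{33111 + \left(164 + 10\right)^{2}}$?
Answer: $3 \sqrt{7043} \approx 251.77$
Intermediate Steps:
$\sqrt{33111 + \left(164 + 10\right)^{2}} = \sqrt{33111 + 174^{2}} = \sqrt{33111 + 30276} = \sqrt{63387} = 3 \sqrt{7043}$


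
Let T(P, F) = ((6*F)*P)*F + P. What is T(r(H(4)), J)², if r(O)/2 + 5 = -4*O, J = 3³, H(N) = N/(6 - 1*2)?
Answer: 6201562500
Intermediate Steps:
H(N) = N/4 (H(N) = N/(6 - 2) = N/4)
J = 27
r(O) = -10 - 8*O (r(O) = -10 + 2*(-4*O) = -10 - 8*O)
T(P, F) = P + 6*P*F² (T(P, F) = (6*F*P)*F + P = 6*P*F² + P = P + 6*P*F²)
T(r(H(4)), J)² = ((-10 - 2*4)*(1 + 6*27²))² = ((-10 - 8*1)*(1 + 6*729))² = ((-10 - 8)*(1 + 4374))² = (-18*4375)² = (-78750)² = 6201562500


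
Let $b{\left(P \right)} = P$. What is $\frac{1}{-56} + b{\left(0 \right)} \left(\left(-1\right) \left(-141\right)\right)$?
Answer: $- \frac{1}{56} \approx -0.017857$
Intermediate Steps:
$\frac{1}{-56} + b{\left(0 \right)} \left(\left(-1\right) \left(-141\right)\right) = \frac{1}{-56} + 0 \left(\left(-1\right) \left(-141\right)\right) = - \frac{1}{56} + 0 \cdot 141 = - \frac{1}{56} + 0 = - \frac{1}{56}$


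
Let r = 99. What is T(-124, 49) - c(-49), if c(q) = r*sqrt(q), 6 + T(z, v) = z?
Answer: -130 - 693*I ≈ -130.0 - 693.0*I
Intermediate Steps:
T(z, v) = -6 + z
c(q) = 99*sqrt(q)
T(-124, 49) - c(-49) = (-6 - 124) - 99*sqrt(-49) = -130 - 99*7*I = -130 - 693*I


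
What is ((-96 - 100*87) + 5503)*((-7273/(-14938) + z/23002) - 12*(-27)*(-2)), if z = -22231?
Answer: 26205235894305/12271567 ≈ 2.1354e+6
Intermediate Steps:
((-96 - 100*87) + 5503)*((-7273/(-14938) + z/23002) - 12*(-27)*(-2)) = ((-96 - 100*87) + 5503)*((-7273/(-14938) - 22231/23002) - 12*(-27)*(-2)) = ((-96 - 8700) + 5503)*((-7273*(-1/14938) - 22231*1/23002) + 324*(-2)) = (-8796 + 5503)*((1039/2134 - 22231/23002) - 648) = -3293*(-5885469/12271567 - 648) = -3293*(-7957860885/12271567) = 26205235894305/12271567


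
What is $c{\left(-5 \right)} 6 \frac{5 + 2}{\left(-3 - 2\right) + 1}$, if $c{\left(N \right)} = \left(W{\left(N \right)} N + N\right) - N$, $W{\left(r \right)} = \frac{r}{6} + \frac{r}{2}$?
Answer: $-175$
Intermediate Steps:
$W{\left(r \right)} = \frac{2 r}{3}$ ($W{\left(r \right)} = r \frac{1}{6} + r \frac{1}{2} = \frac{r}{6} + \frac{r}{2} = \frac{2 r}{3}$)
$c{\left(N \right)} = \frac{2 N^{2}}{3}$ ($c{\left(N \right)} = \left(\frac{2 N}{3} N + N\right) - N = \left(\frac{2 N^{2}}{3} + N\right) - N = \left(N + \frac{2 N^{2}}{3}\right) - N = \frac{2 N^{2}}{3}$)
$c{\left(-5 \right)} 6 \frac{5 + 2}{\left(-3 - 2\right) + 1} = \frac{2 \left(-5\right)^{2}}{3} \cdot 6 \frac{5 + 2}{\left(-3 - 2\right) + 1} = \frac{2}{3} \cdot 25 \cdot 6 \frac{7}{-5 + 1} = \frac{50}{3} \cdot 6 \frac{7}{-4} = 100 \cdot 7 \left(- \frac{1}{4}\right) = 100 \left(- \frac{7}{4}\right) = -175$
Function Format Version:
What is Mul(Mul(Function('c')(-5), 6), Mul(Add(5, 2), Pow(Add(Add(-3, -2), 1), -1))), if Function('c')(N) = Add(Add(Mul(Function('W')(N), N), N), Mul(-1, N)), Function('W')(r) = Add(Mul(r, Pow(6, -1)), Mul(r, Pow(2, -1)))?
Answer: -175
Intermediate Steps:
Function('W')(r) = Mul(Rational(2, 3), r) (Function('W')(r) = Add(Mul(r, Rational(1, 6)), Mul(r, Rational(1, 2))) = Add(Mul(Rational(1, 6), r), Mul(Rational(1, 2), r)) = Mul(Rational(2, 3), r))
Function('c')(N) = Mul(Rational(2, 3), Pow(N, 2)) (Function('c')(N) = Add(Add(Mul(Mul(Rational(2, 3), N), N), N), Mul(-1, N)) = Add(Add(Mul(Rational(2, 3), Pow(N, 2)), N), Mul(-1, N)) = Add(Add(N, Mul(Rational(2, 3), Pow(N, 2))), Mul(-1, N)) = Mul(Rational(2, 3), Pow(N, 2)))
Mul(Mul(Function('c')(-5), 6), Mul(Add(5, 2), Pow(Add(Add(-3, -2), 1), -1))) = Mul(Mul(Mul(Rational(2, 3), Pow(-5, 2)), 6), Mul(Add(5, 2), Pow(Add(Add(-3, -2), 1), -1))) = Mul(Mul(Mul(Rational(2, 3), 25), 6), Mul(7, Pow(Add(-5, 1), -1))) = Mul(Mul(Rational(50, 3), 6), Mul(7, Pow(-4, -1))) = Mul(100, Mul(7, Rational(-1, 4))) = Mul(100, Rational(-7, 4)) = -175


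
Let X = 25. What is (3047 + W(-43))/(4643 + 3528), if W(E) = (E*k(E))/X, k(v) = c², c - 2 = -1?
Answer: 76132/204275 ≈ 0.37269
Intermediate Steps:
c = 1 (c = 2 - 1 = 1)
k(v) = 1 (k(v) = 1² = 1)
W(E) = E/25 (W(E) = (E*1)/25 = E*(1/25) = E/25)
(3047 + W(-43))/(4643 + 3528) = (3047 + (1/25)*(-43))/(4643 + 3528) = (3047 - 43/25)/8171 = (76132/25)*(1/8171) = 76132/204275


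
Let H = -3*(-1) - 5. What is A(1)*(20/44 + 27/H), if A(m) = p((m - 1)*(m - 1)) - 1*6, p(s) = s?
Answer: 861/11 ≈ 78.273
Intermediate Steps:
H = -2 (H = 3 - 5 = -2)
A(m) = -6 + (-1 + m)² (A(m) = (m - 1)*(m - 1) - 1*6 = (-1 + m)*(-1 + m) - 6 = (-1 + m)² - 6 = -6 + (-1 + m)²)
A(1)*(20/44 + 27/H) = (-6 + (-1 + 1)²)*(20/44 + 27/(-2)) = (-6 + 0²)*(20*(1/44) + 27*(-½)) = (-6 + 0)*(5/11 - 27/2) = -6*(-287/22) = 861/11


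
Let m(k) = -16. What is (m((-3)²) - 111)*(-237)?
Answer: 30099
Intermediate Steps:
(m((-3)²) - 111)*(-237) = (-16 - 111)*(-237) = -127*(-237) = 30099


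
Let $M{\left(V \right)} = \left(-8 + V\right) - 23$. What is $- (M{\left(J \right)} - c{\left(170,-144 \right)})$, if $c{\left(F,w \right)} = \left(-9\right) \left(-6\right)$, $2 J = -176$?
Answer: $173$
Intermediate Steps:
$J = -88$ ($J = \frac{1}{2} \left(-176\right) = -88$)
$c{\left(F,w \right)} = 54$
$M{\left(V \right)} = -31 + V$
$- (M{\left(J \right)} - c{\left(170,-144 \right)}) = - (\left(-31 - 88\right) - 54) = - (-119 - 54) = \left(-1\right) \left(-173\right) = 173$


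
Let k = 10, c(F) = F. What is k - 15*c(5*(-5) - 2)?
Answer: 415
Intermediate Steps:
k - 15*c(5*(-5) - 2) = 10 - 15*(5*(-5) - 2) = 10 - 15*(-25 - 2) = 10 - 15*(-27) = 10 + 405 = 415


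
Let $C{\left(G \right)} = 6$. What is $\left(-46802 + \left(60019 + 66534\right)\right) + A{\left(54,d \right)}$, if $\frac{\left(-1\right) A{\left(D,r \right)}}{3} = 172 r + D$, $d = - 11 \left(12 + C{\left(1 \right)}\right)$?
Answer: $181757$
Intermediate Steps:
$d = -198$ ($d = - 11 \left(12 + 6\right) = \left(-11\right) 18 = -198$)
$A{\left(D,r \right)} = - 516 r - 3 D$ ($A{\left(D,r \right)} = - 3 \left(172 r + D\right) = - 3 \left(D + 172 r\right) = - 516 r - 3 D$)
$\left(-46802 + \left(60019 + 66534\right)\right) + A{\left(54,d \right)} = \left(-46802 + \left(60019 + 66534\right)\right) - -102006 = \left(-46802 + 126553\right) + \left(102168 - 162\right) = 79751 + 102006 = 181757$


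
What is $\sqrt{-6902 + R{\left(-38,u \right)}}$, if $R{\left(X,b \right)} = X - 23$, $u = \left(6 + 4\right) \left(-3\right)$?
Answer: $i \sqrt{6963} \approx 83.445 i$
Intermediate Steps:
$u = -30$ ($u = 10 \left(-3\right) = -30$)
$R{\left(X,b \right)} = -23 + X$ ($R{\left(X,b \right)} = X - 23 = -23 + X$)
$\sqrt{-6902 + R{\left(-38,u \right)}} = \sqrt{-6902 - 61} = \sqrt{-6963} = i \sqrt{6963}$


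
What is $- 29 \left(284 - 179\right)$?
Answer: $-3045$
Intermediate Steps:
$- 29 \left(284 - 179\right) = \left(-29\right) 105 = -3045$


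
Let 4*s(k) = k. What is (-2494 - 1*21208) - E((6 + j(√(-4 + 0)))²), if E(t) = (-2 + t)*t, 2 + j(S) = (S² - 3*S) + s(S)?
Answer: -394841/16 ≈ -24678.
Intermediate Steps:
s(k) = k/4
j(S) = -2 + S² - 11*S/4 (j(S) = -2 + ((S² - 3*S) + S/4) = -2 + (S² - 11*S/4) = -2 + S² - 11*S/4)
E(t) = t*(-2 + t)
(-2494 - 1*21208) - E((6 + j(√(-4 + 0)))²) = (-2494 - 1*21208) - (6 + (-2 + (√(-4 + 0))² - 11*√(-4 + 0)/4))²*(-2 + (6 + (-2 + (√(-4 + 0))² - 11*√(-4 + 0)/4))²) = (-2494 - 21208) - (6 + (-2 + (√(-4))² - 11*I/2))²*(-2 + (6 + (-2 + (√(-4))² - 11*I/2))²) = -23702 - (6 + (-2 + (2*I)² - 11*I/2))²*(-2 + (6 + (-2 + (2*I)² - 11*I/2))²) = -23702 - (6 + (-2 - 4 - 11*I/2))²*(-2 + (6 + (-2 - 4 - 11*I/2))²) = -23702 - (6 + (-6 - 11*I/2))²*(-2 + (6 + (-6 - 11*I/2))²) = -23702 - (-11*I/2)²*(-2 + (-11*I/2)²) = -23702 - (-121)*(-2 - 121/4)/4 = -23702 - (-121)*(-129)/(4*4) = -23702 - 1*15609/16 = -23702 - 15609/16 = -394841/16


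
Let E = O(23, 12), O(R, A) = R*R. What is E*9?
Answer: 4761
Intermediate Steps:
O(R, A) = R²
E = 529 (E = 23² = 529)
E*9 = 529*9 = 4761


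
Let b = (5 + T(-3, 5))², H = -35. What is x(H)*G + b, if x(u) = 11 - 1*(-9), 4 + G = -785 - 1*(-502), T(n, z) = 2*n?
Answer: -5739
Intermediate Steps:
G = -287 (G = -4 + (-785 - 1*(-502)) = -4 + (-785 + 502) = -4 - 283 = -287)
b = 1 (b = (5 + 2*(-3))² = (5 - 6)² = (-1)² = 1)
x(u) = 20 (x(u) = 11 + 9 = 20)
x(H)*G + b = 20*(-287) + 1 = -5740 + 1 = -5739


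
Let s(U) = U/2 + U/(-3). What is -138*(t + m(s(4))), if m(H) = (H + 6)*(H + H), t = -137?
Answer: 53038/3 ≈ 17679.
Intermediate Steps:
s(U) = U/6 (s(U) = U*(1/2) + U*(-1/3) = U/2 - U/3 = U/6)
m(H) = 2*H*(6 + H) (m(H) = (6 + H)*(2*H) = 2*H*(6 + H))
-138*(t + m(s(4))) = -138*(-137 + 2*((1/6)*4)*(6 + (1/6)*4)) = -138*(-137 + 2*(2/3)*(6 + 2/3)) = -138*(-137 + 2*(2/3)*(20/3)) = -138*(-137 + 80/9) = -138*(-1153/9) = 53038/3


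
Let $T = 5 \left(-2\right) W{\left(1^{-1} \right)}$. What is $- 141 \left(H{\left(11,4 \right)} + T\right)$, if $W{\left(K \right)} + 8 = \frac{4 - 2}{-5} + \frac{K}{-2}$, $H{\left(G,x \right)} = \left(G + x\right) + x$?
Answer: $-15228$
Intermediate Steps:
$H{\left(G,x \right)} = G + 2 x$
$W{\left(K \right)} = - \frac{42}{5} - \frac{K}{2}$ ($W{\left(K \right)} = -8 + \left(\frac{4 - 2}{-5} + \frac{K}{-2}\right) = -8 + \left(\left(4 - 2\right) \left(- \frac{1}{5}\right) + K \left(- \frac{1}{2}\right)\right) = -8 - \left(\frac{2}{5} + \frac{K}{2}\right) = - \frac{42}{5} - \frac{K}{2}$)
$T = 89$ ($T = 5 \left(-2\right) \left(- \frac{42}{5} - \frac{1}{2 \cdot 1}\right) = - 10 \left(- \frac{42}{5} - \frac{1}{2}\right) = \left(-10\right) \left(- \frac{89}{10}\right) = 89$)
$- 141 \left(H{\left(11,4 \right)} + T\right) = - 141 \left(\left(11 + 2 \cdot 4\right) + 89\right) = - 141 \left(\left(11 + 8\right) + 89\right) = - 141 \left(19 + 89\right) = \left(-141\right) 108 = -15228$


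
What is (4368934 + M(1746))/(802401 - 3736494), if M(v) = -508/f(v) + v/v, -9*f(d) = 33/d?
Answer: -50719189/32275023 ≈ -1.5715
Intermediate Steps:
f(d) = -11/(3*d)
M(v) = 1 + 1524*v/11 (M(v) = -508*(-3*v/11) + v/v = -(-1524)*v/11 + 1 = 1524*v/11 + 1 = 1 + 1524*v/11)
(4368934 + M(1746))/(802401 - 3736494) = (4368934 + (1 + (1524/11)*1746))/(802401 - 3736494) = (4368934 + (1 + 2660904/11))/(-2934093) = (4368934 + 2660915/11)*(-1/2934093) = (50719189/11)*(-1/2934093) = -50719189/32275023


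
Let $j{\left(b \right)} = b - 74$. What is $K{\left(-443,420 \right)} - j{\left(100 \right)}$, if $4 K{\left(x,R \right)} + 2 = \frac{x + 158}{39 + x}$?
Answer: $- \frac{42539}{1616} \approx -26.324$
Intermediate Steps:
$K{\left(x,R \right)} = - \frac{1}{2} + \frac{158 + x}{4 \left(39 + x\right)}$ ($K{\left(x,R \right)} = - \frac{1}{2} + \frac{\left(x + 158\right) \frac{1}{39 + x}}{4} = - \frac{1}{2} + \frac{\left(158 + x\right) \frac{1}{39 + x}}{4} = - \frac{1}{2} + \frac{\frac{1}{39 + x} \left(158 + x\right)}{4} = - \frac{1}{2} + \frac{158 + x}{4 \left(39 + x\right)}$)
$j{\left(b \right)} = -74 + b$
$K{\left(-443,420 \right)} - j{\left(100 \right)} = \frac{80 - -443}{4 \left(39 - 443\right)} - \left(-74 + 100\right) = \frac{80 + 443}{4 \left(-404\right)} - 26 = \frac{1}{4} \left(- \frac{1}{404}\right) 523 - 26 = - \frac{523}{1616} - 26 = - \frac{42539}{1616}$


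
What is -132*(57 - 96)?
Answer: 5148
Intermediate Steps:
-132*(57 - 96) = -132*(-39) = -1*(-5148) = 5148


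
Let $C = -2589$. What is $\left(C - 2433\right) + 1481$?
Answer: $-3541$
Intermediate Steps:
$\left(C - 2433\right) + 1481 = \left(-2589 - 2433\right) + 1481 = -5022 + 1481 = -3541$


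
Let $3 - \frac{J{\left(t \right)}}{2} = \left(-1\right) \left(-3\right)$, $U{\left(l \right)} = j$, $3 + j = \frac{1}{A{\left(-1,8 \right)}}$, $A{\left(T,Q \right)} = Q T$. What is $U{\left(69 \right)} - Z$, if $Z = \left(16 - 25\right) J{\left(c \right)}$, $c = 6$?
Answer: $- \frac{25}{8} \approx -3.125$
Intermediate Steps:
$j = - \frac{25}{8}$ ($j = -3 + \frac{1}{8 \left(-1\right)} = -3 + \frac{1}{-8} = -3 - \frac{1}{8} = - \frac{25}{8} \approx -3.125$)
$U{\left(l \right)} = - \frac{25}{8}$
$J{\left(t \right)} = 0$ ($J{\left(t \right)} = 6 - 2 \left(\left(-1\right) \left(-3\right)\right) = 6 - 6 = 0$)
$Z = 0$ ($Z = \left(16 - 25\right) 0 = \left(-9\right) 0 = 0$)
$U{\left(69 \right)} - Z = - \frac{25}{8} - 0 = - \frac{25}{8} + 0 = - \frac{25}{8}$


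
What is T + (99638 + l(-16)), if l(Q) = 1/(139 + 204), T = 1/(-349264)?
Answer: 11936388835097/119797552 ≈ 99638.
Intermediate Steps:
T = -1/349264 ≈ -2.8632e-6
l(Q) = 1/343
T + (99638 + l(-16)) = -1/349264 + (99638 + 1/343) = -1/349264 + 34175835/343 = 11936388835097/119797552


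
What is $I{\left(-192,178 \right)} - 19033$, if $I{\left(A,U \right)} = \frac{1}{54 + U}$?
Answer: $- \frac{4415655}{232} \approx -19033.0$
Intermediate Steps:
$I{\left(-192,178 \right)} - 19033 = \frac{1}{54 + 178} - 19033 = \frac{1}{232} - 19033 = - \frac{4415655}{232}$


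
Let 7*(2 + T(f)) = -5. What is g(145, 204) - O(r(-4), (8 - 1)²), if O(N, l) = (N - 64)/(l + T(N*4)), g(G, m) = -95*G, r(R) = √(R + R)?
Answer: -1115663/81 - 7*I*√2/162 ≈ -13774.0 - 0.061108*I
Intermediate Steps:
T(f) = -19/7 (T(f) = -2 + (⅐)*(-5) = -2 - 5/7 = -19/7)
r(R) = √2*√R (r(R) = √(2*R) = √2*√R)
O(N, l) = (-64 + N)/(-19/7 + l) (O(N, l) = (N - 64)/(l - 19/7) = (-64 + N)/(-19/7 + l))
g(145, 204) - O(r(-4), (8 - 1)²) = -95*145 - 7*(-64 + √2*√(-4))/(-19 + 7*(8 - 1)²) = -13775 - 7*(-64 + √2*(2*I))/(-19 + 7*7²) = -13775 - 7*(-64 + 2*I*√2)/(-19 + 7*49) = -13775 - 7*(-64 + 2*I*√2)/(-19 + 343) = -13775 - 7*(-64 + 2*I*√2)/324 = -13775 - (-112/81 + 7*I*√2/162) = -13775 + (112/81 - 7*I*√2/162) = -1115663/81 - 7*I*√2/162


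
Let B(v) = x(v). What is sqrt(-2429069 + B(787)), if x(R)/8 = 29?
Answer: I*sqrt(2428837) ≈ 1558.5*I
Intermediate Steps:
x(R) = 232 (x(R) = 8*29 = 232)
B(v) = 232
sqrt(-2429069 + B(787)) = sqrt(-2429069 + 232) = sqrt(-2428837) = I*sqrt(2428837)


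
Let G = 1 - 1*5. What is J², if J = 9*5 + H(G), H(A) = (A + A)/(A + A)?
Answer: 2116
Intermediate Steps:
G = -4 (G = 1 - 5 = -4)
H(A) = 1 (H(A) = (2*A)/((2*A)) = (2*A)*(1/(2*A)) = 1)
J = 46 (J = 9*5 + 1 = 45 + 1 = 46)
J² = 46² = 2116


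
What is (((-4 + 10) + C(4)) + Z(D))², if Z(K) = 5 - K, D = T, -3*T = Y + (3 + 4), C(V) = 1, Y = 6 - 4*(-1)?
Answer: 2809/9 ≈ 312.11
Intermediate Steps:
Y = 10 (Y = 6 + 4 = 10)
T = -17/3 (T = -(10 + (3 + 4))/3 = -(10 + 7)/3 = -⅓*17 = -17/3 ≈ -5.6667)
D = -17/3 ≈ -5.6667
(((-4 + 10) + C(4)) + Z(D))² = (((-4 + 10) + 1) + (5 - 1*(-17/3)))² = ((6 + 1) + (5 + 17/3))² = (7 + 32/3)² = (53/3)² = 2809/9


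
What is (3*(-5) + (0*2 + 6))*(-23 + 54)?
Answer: -279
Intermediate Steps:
(3*(-5) + (0*2 + 6))*(-23 + 54) = (-15 + (0 + 6))*31 = (-15 + 6)*31 = -9*31 = -279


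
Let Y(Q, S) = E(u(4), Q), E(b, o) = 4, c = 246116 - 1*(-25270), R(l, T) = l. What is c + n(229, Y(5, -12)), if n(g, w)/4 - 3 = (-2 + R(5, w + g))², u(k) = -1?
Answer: 271434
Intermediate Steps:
c = 271386 (c = 246116 + 25270 = 271386)
Y(Q, S) = 4
n(g, w) = 48 (n(g, w) = 12 + 4*(-2 + 5)² = 12 + 4*3² = 12 + 4*9 = 12 + 36 = 48)
c + n(229, Y(5, -12)) = 271386 + 48 = 271434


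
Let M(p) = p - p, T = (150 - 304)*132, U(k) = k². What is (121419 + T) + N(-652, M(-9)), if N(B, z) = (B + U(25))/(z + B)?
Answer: 65911359/652 ≈ 1.0109e+5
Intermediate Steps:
T = -20328 (T = -154*132 = -20328)
M(p) = 0
N(B, z) = (625 + B)/(B + z) (N(B, z) = (B + 25²)/(z + B) = (B + 625)/(B + z) = (625 + B)/(B + z))
(121419 + T) + N(-652, M(-9)) = (121419 - 20328) + (625 - 652)/(-652 + 0) = 101091 - 27/(-652) = 101091 - 1/652*(-27) = 101091 + 27/652 = 65911359/652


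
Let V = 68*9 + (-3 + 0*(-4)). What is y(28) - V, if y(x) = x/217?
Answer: -18875/31 ≈ -608.87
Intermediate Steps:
y(x) = x/217 (y(x) = x*(1/217) = x/217)
V = 609 (V = 612 + (-3 + 0) = 612 - 3 = 609)
y(28) - V = (1/217)*28 - 1*609 = 4/31 - 609 = -18875/31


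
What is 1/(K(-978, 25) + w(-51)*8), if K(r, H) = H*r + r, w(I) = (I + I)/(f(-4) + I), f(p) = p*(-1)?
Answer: -47/1194300 ≈ -3.9354e-5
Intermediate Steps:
f(p) = -p
w(I) = 2*I/(4 + I) (w(I) = (I + I)/(-1*(-4) + I) = (2*I)/(4 + I) = 2*I/(4 + I))
K(r, H) = r + H*r
1/(K(-978, 25) + w(-51)*8) = 1/(-978*(1 + 25) + (2*(-51)/(4 - 51))*8) = 1/(-978*26 + (2*(-51)/(-47))*8) = 1/(-25428 + (2*(-51)*(-1/47))*8) = 1/(-25428 + (102/47)*8) = 1/(-25428 + 816/47) = 1/(-1194300/47) = -47/1194300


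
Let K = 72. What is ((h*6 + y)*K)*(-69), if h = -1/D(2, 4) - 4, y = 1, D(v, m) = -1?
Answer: 84456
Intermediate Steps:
h = -3 (h = -1/(-1) - 4 = -1*(-1) - 4 = 1 - 4 = -3)
((h*6 + y)*K)*(-69) = ((-3*6 + 1)*72)*(-69) = ((-18 + 1)*72)*(-69) = -17*72*(-69) = -1224*(-69) = 84456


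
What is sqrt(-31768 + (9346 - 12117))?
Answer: I*sqrt(34539) ≈ 185.85*I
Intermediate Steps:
sqrt(-31768 + (9346 - 12117)) = sqrt(-31768 - 2771) = sqrt(-34539) = I*sqrt(34539)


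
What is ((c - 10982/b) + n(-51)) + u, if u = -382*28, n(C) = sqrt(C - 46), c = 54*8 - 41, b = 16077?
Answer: -165684467/16077 + I*sqrt(97) ≈ -10306.0 + 9.8489*I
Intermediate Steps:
c = 391 (c = 432 - 41 = 391)
n(C) = sqrt(-46 + C)
u = -10696
((c - 10982/b) + n(-51)) + u = ((391 - 10982/16077) + sqrt(-46 - 51)) - 10696 = ((391 - 10982*1/16077) + sqrt(-97)) - 10696 = ((391 - 10982/16077) + I*sqrt(97)) - 10696 = (6275125/16077 + I*sqrt(97)) - 10696 = -165684467/16077 + I*sqrt(97)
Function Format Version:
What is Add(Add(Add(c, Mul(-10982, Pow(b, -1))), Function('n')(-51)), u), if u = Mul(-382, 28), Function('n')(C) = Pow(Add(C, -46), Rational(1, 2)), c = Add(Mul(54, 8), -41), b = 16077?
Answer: Add(Rational(-165684467, 16077), Mul(I, Pow(97, Rational(1, 2)))) ≈ Add(-10306., Mul(9.8489, I))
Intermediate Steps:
c = 391 (c = Add(432, -41) = 391)
Function('n')(C) = Pow(Add(-46, C), Rational(1, 2))
u = -10696
Add(Add(Add(c, Mul(-10982, Pow(b, -1))), Function('n')(-51)), u) = Add(Add(Add(391, Mul(-10982, Pow(16077, -1))), Pow(Add(-46, -51), Rational(1, 2))), -10696) = Add(Add(Add(391, Mul(-10982, Rational(1, 16077))), Pow(-97, Rational(1, 2))), -10696) = Add(Add(Add(391, Rational(-10982, 16077)), Mul(I, Pow(97, Rational(1, 2)))), -10696) = Add(Add(Rational(6275125, 16077), Mul(I, Pow(97, Rational(1, 2)))), -10696) = Add(Rational(-165684467, 16077), Mul(I, Pow(97, Rational(1, 2))))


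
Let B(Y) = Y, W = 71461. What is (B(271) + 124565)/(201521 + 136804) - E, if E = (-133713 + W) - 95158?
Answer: 17751954362/112775 ≈ 1.5741e+5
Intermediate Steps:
E = -157410 (E = (-133713 + 71461) - 95158 = -62252 - 95158 = -157410)
(B(271) + 124565)/(201521 + 136804) - E = (271 + 124565)/(201521 + 136804) - 1*(-157410) = 124836/338325 + 157410 = 124836*(1/338325) + 157410 = 41612/112775 + 157410 = 17751954362/112775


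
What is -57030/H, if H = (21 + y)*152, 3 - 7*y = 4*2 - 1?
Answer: -199605/10868 ≈ -18.366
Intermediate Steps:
y = -4/7 (y = 3/7 - (4*2 - 1)/7 = 3/7 - (8 - 1)/7 = 3/7 - ⅐*7 = 3/7 - 1 = -4/7 ≈ -0.57143)
H = 21736/7 (H = (21 - 4/7)*152 = (143/7)*152 = 21736/7 ≈ 3105.1)
-57030/H = -57030/21736/7 = -57030*7/21736 = -199605/10868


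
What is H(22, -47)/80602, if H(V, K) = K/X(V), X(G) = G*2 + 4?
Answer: -47/3868896 ≈ -1.2148e-5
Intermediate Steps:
X(G) = 4 + 2*G (X(G) = 2*G + 4 = 4 + 2*G)
H(V, K) = K/(4 + 2*V)
H(22, -47)/80602 = ((½)*(-47)/(2 + 22))/80602 = ((½)*(-47)/24)*(1/80602) = ((½)*(-47)*(1/24))*(1/80602) = -47/48*1/80602 = -47/3868896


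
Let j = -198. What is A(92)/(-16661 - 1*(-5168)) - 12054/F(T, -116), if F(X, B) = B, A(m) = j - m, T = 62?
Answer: 69285131/666594 ≈ 103.94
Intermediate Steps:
A(m) = -198 - m
A(92)/(-16661 - 1*(-5168)) - 12054/F(T, -116) = (-198 - 1*92)/(-16661 - 1*(-5168)) - 12054/(-116) = (-198 - 92)/(-16661 + 5168) - 12054*(-1/116) = -290/(-11493) + 6027/58 = -290*(-1/11493) + 6027/58 = 290/11493 + 6027/58 = 69285131/666594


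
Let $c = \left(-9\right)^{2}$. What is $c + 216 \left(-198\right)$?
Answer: $-42687$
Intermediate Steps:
$c = 81$
$c + 216 \left(-198\right) = 81 + 216 \left(-198\right) = 81 - 42768 = -42687$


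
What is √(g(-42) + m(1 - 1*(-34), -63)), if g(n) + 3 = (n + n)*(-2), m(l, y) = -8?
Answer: √157 ≈ 12.530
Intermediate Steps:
g(n) = -3 - 4*n (g(n) = -3 + (n + n)*(-2) = -3 + (2*n)*(-2) = -3 - 4*n)
√(g(-42) + m(1 - 1*(-34), -63)) = √((-3 - 4*(-42)) - 8) = √((-3 + 168) - 8) = √(165 - 8) = √157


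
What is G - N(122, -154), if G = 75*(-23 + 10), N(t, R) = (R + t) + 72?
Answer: -1015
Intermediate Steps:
N(t, R) = 72 + R + t
G = -975 (G = 75*(-13) = -975)
G - N(122, -154) = -975 - (72 - 154 + 122) = -975 - 1*40 = -975 - 40 = -1015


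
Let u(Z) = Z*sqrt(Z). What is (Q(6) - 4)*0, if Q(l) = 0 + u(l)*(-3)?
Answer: 0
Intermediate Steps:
u(Z) = Z**(3/2)
Q(l) = -3*l**(3/2) (Q(l) = 0 + l**(3/2)*(-3) = 0 - 3*l**(3/2) = -3*l**(3/2))
(Q(6) - 4)*0 = (-18*sqrt(6) - 4)*0 = (-4 - 18*sqrt(6))*0 = 0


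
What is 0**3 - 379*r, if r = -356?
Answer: 134924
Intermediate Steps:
0**3 - 379*r = 0**3 - 379*(-356) = 0 + 134924 = 134924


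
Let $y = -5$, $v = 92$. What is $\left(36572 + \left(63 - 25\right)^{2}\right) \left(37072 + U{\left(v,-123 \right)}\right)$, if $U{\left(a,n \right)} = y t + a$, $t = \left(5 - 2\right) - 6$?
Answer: $1413396864$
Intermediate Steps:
$t = -3$ ($t = 3 - 6 = -3$)
$U{\left(a,n \right)} = 15 + a$ ($U{\left(a,n \right)} = \left(-5\right) \left(-3\right) + a = 15 + a$)
$\left(36572 + \left(63 - 25\right)^{2}\right) \left(37072 + U{\left(v,-123 \right)}\right) = \left(36572 + \left(63 - 25\right)^{2}\right) \left(37072 + \left(15 + 92\right)\right) = \left(36572 + 38^{2}\right) \left(37072 + 107\right) = \left(36572 + 1444\right) 37179 = 38016 \cdot 37179 = 1413396864$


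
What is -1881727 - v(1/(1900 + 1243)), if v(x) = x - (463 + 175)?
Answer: -5912262728/3143 ≈ -1.8811e+6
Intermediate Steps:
v(x) = -638 + x (v(x) = x - 1*638 = x - 638 = -638 + x)
-1881727 - v(1/(1900 + 1243)) = -1881727 - (-638 + 1/(1900 + 1243)) = -1881727 - (-638 + 1/3143) = -1881727 - 1*(-2005233/3143) = -1881727 + 2005233/3143 = -5912262728/3143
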